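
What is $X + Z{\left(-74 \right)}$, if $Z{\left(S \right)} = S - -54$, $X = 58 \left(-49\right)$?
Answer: $-2862$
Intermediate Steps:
$X = -2842$
$Z{\left(S \right)} = 54 + S$ ($Z{\left(S \right)} = S + 54 = 54 + S$)
$X + Z{\left(-74 \right)} = -2842 + \left(54 - 74\right) = -2842 - 20 = -2862$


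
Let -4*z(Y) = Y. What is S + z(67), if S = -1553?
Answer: -6279/4 ≈ -1569.8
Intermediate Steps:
z(Y) = -Y/4
S + z(67) = -1553 - ¼*67 = -1553 - 67/4 = -6279/4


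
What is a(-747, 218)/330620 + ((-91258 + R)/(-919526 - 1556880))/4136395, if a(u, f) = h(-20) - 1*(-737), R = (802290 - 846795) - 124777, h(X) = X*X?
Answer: 1164682443140749/338667072470784940 ≈ 0.0034390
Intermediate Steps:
h(X) = X**2
R = -169282 (R = -44505 - 124777 = -169282)
a(u, f) = 1137 (a(u, f) = (-20)**2 - 1*(-737) = 400 + 737 = 1137)
a(-747, 218)/330620 + ((-91258 + R)/(-919526 - 1556880))/4136395 = 1137/330620 + ((-91258 - 169282)/(-919526 - 1556880))/4136395 = 1137*(1/330620) - 260540/(-2476406)*(1/4136395) = 1137/330620 - 260540*(-1/2476406)*(1/4136395) = 1137/330620 + (130270/1238203)*(1/4136395) = 1137/330620 + 26054/1024339339637 = 1164682443140749/338667072470784940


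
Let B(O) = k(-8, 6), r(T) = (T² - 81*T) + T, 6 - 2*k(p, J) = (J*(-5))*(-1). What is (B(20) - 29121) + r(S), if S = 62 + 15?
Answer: -29364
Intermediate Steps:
k(p, J) = 3 - 5*J/2 (k(p, J) = 3 - J*(-5)*(-1)/2 = 3 - (-5*J)*(-1)/2 = 3 - 5*J/2)
S = 77
r(T) = T² - 80*T
B(O) = -12 (B(O) = 3 - 5/2*6 = 3 - 15 = -12)
(B(20) - 29121) + r(S) = (-12 - 29121) + 77*(-80 + 77) = -29133 + 77*(-3) = -29133 - 231 = -29364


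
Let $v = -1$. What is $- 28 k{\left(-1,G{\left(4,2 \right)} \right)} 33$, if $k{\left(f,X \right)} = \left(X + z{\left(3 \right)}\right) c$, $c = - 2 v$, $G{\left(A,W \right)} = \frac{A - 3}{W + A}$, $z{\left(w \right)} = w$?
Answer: $-5852$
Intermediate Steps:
$G{\left(A,W \right)} = \frac{-3 + A}{A + W}$
$c = 2$ ($c = \left(-2\right) \left(-1\right) = 2$)
$k{\left(f,X \right)} = 6 + 2 X$ ($k{\left(f,X \right)} = \left(X + 3\right) 2 = \left(3 + X\right) 2 = 6 + 2 X$)
$- 28 k{\left(-1,G{\left(4,2 \right)} \right)} 33 = - 28 \left(6 + 2 \frac{-3 + 4}{4 + 2}\right) 33 = - 28 \left(6 + 2 \cdot \frac{1}{6} \cdot 1\right) 33 = - 28 \left(6 + 2 \cdot \frac{1}{6}\right) 33 = - 28 \left(6 + \frac{1}{3}\right) 33 = \left(-28\right) \frac{19}{3} \cdot 33 = \left(- \frac{532}{3}\right) 33 = -5852$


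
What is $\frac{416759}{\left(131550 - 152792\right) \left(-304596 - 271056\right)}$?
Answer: $\frac{59537}{1746857112} \approx 3.4082 \cdot 10^{-5}$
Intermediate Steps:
$\frac{416759}{\left(131550 - 152792\right) \left(-304596 - 271056\right)} = \frac{416759}{\left(-21242\right) \left(-575652\right)} = \frac{416759}{12227999784} = 416759 \cdot \frac{1}{12227999784} = \frac{59537}{1746857112}$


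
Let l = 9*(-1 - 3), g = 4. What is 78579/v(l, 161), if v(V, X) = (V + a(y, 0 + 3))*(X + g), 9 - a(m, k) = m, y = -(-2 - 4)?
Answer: -8731/605 ≈ -14.431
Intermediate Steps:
l = -36 (l = 9*(-4) = -36)
y = 6 (y = -1*(-6) = 6)
a(m, k) = 9 - m
v(V, X) = (3 + V)*(4 + X) (v(V, X) = (V + (9 - 1*6))*(X + 4) = (V + (9 - 6))*(4 + X) = (V + 3)*(4 + X) = (3 + V)*(4 + X))
78579/v(l, 161) = 78579/(12 + 3*161 + 4*(-36) - 36*161) = 78579/(12 + 483 - 144 - 5796) = 78579/(-5445) = 78579*(-1/5445) = -8731/605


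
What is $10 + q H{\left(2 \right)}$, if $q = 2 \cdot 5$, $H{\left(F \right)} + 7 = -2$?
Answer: $-80$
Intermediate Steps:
$H{\left(F \right)} = -9$ ($H{\left(F \right)} = -7 - 2 = -9$)
$q = 10$
$10 + q H{\left(2 \right)} = 10 + 10 \left(-9\right) = 10 - 90 = -80$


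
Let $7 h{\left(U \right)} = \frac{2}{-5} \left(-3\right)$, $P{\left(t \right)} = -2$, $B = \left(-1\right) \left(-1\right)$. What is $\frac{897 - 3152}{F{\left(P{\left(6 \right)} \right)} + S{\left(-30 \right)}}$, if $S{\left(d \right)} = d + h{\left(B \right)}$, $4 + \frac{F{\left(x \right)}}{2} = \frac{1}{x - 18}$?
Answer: $\frac{31570}{531} \approx 59.454$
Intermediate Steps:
$B = 1$
$h{\left(U \right)} = \frac{6}{35}$ ($h{\left(U \right)} = \frac{\frac{2}{-5} \left(-3\right)}{7} = \frac{2 \left(- \frac{1}{5}\right) \left(-3\right)}{7} = \frac{\left(- \frac{2}{5}\right) \left(-3\right)}{7} = \frac{1}{7} \cdot \frac{6}{5} = \frac{6}{35}$)
$F{\left(x \right)} = -8 + \frac{2}{-18 + x}$ ($F{\left(x \right)} = -8 + \frac{2}{x - 18} = -8 + \frac{2}{-18 + x}$)
$S{\left(d \right)} = \frac{6}{35} + d$ ($S{\left(d \right)} = d + \frac{6}{35} = \frac{6}{35} + d$)
$\frac{897 - 3152}{F{\left(P{\left(6 \right)} \right)} + S{\left(-30 \right)}} = \frac{897 - 3152}{\frac{2 \left(73 - -8\right)}{-18 - 2} + \left(\frac{6}{35} - 30\right)} = - \frac{2255}{\frac{2 \left(73 + 8\right)}{-20} - \frac{1044}{35}} = - \frac{2255}{2 \left(- \frac{1}{20}\right) 81 - \frac{1044}{35}} = - \frac{2255}{- \frac{81}{10} - \frac{1044}{35}} = - \frac{2255}{- \frac{531}{14}} = \left(-2255\right) \left(- \frac{14}{531}\right) = \frac{31570}{531}$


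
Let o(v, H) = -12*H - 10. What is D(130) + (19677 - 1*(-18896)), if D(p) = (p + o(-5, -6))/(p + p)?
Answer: 2507293/65 ≈ 38574.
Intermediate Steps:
o(v, H) = -10 - 12*H
D(p) = (62 + p)/(2*p) (D(p) = (p + (-10 - 12*(-6)))/(p + p) = (p + (-10 + 72))/((2*p)) = (p + 62)*(1/(2*p)) = (62 + p)*(1/(2*p)) = (62 + p)/(2*p))
D(130) + (19677 - 1*(-18896)) = (½)*(62 + 130)/130 + (19677 - 1*(-18896)) = (½)*(1/130)*192 + (19677 + 18896) = 48/65 + 38573 = 2507293/65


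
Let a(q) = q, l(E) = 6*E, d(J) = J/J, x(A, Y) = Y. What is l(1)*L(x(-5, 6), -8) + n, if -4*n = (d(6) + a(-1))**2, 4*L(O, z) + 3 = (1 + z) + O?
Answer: -6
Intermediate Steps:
L(O, z) = -1/2 + O/4 + z/4 (L(O, z) = -3/4 + ((1 + z) + O)/4 = -3/4 + (1 + O + z)/4 = -3/4 + (1/4 + O/4 + z/4) = -1/2 + O/4 + z/4)
d(J) = 1
n = 0 (n = -(1 - 1)**2/4 = -1/4*0**2 = -1/4*0 = 0)
l(1)*L(x(-5, 6), -8) + n = (6*1)*(-1/2 + (1/4)*6 + (1/4)*(-8)) + 0 = 6*(-1/2 + 3/2 - 2) + 0 = 6*(-1) + 0 = -6 + 0 = -6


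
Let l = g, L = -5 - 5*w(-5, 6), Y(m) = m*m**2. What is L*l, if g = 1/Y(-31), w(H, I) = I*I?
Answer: 185/29791 ≈ 0.0062099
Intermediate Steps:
w(H, I) = I**2
Y(m) = m**3
g = -1/29791 (g = 1/((-31)**3) = 1/(-29791) = -1/29791 ≈ -3.3567e-5)
L = -185 (L = -5 - 5*6**2 = -5 - 5*36 = -5 - 180 = -185)
l = -1/29791 ≈ -3.3567e-5
L*l = -185*(-1/29791) = 185/29791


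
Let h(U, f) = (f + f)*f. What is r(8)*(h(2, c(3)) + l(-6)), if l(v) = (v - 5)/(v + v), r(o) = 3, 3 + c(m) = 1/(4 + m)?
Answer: 10139/196 ≈ 51.730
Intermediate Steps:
c(m) = -3 + 1/(4 + m)
l(v) = (-5 + v)/(2*v) (l(v) = (-5 + v)/((2*v)) = (-5 + v)*(1/(2*v)) = (-5 + v)/(2*v))
h(U, f) = 2*f**2 (h(U, f) = (2*f)*f = 2*f**2)
r(8)*(h(2, c(3)) + l(-6)) = 3*(2*((-11 - 3*3)/(4 + 3))**2 + (1/2)*(-5 - 6)/(-6)) = 3*(2*((-11 - 9)/7)**2 + (1/2)*(-1/6)*(-11)) = 3*(2*((1/7)*(-20))**2 + 11/12) = 3*(2*(-20/7)**2 + 11/12) = 3*(2*(400/49) + 11/12) = 3*(800/49 + 11/12) = 3*(10139/588) = 10139/196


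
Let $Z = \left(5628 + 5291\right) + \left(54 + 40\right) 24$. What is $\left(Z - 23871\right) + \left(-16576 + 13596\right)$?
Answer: $-13676$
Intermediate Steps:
$Z = 13175$ ($Z = 10919 + 94 \cdot 24 = 10919 + 2256 = 13175$)
$\left(Z - 23871\right) + \left(-16576 + 13596\right) = \left(13175 - 23871\right) + \left(-16576 + 13596\right) = -10696 - 2980 = -13676$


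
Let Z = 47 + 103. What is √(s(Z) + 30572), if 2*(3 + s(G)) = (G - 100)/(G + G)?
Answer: √1100487/6 ≈ 174.84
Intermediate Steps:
Z = 150
s(G) = -3 + (-100 + G)/(4*G) (s(G) = -3 + ((G - 100)/(G + G))/2 = -3 + ((-100 + G)/((2*G)))/2 = -3 + ((-100 + G)*(1/(2*G)))/2 = -3 + ((-100 + G)/(2*G))/2 = -3 + (-100 + G)/(4*G))
√(s(Z) + 30572) = √((-11/4 - 25/150) + 30572) = √((-11/4 - 25*1/150) + 30572) = √((-11/4 - ⅙) + 30572) = √(-35/12 + 30572) = √(366829/12) = √1100487/6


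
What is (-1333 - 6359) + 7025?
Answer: -667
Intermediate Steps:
(-1333 - 6359) + 7025 = -7692 + 7025 = -667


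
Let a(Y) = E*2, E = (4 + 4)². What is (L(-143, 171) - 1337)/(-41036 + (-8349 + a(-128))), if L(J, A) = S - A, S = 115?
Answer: 1393/49257 ≈ 0.028280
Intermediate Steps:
L(J, A) = 115 - A
E = 64 (E = 8² = 64)
a(Y) = 128 (a(Y) = 64*2 = 128)
(L(-143, 171) - 1337)/(-41036 + (-8349 + a(-128))) = ((115 - 1*171) - 1337)/(-41036 + (-8349 + 128)) = ((115 - 171) - 1337)/(-41036 - 8221) = (-56 - 1337)/(-49257) = -1393*(-1/49257) = 1393/49257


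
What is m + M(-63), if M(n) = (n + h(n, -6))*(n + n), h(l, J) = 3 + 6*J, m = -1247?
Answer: 10849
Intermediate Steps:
M(n) = 2*n*(-33 + n) (M(n) = (n + (3 + 6*(-6)))*(n + n) = (n + (3 - 36))*(2*n) = (n - 33)*(2*n) = (-33 + n)*(2*n) = 2*n*(-33 + n))
m + M(-63) = -1247 + 2*(-63)*(-33 - 63) = -1247 + 2*(-63)*(-96) = -1247 + 12096 = 10849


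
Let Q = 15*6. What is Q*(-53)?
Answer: -4770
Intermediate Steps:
Q = 90
Q*(-53) = 90*(-53) = -4770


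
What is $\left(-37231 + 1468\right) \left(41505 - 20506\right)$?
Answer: $-750987237$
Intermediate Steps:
$\left(-37231 + 1468\right) \left(41505 - 20506\right) = \left(-35763\right) 20999 = -750987237$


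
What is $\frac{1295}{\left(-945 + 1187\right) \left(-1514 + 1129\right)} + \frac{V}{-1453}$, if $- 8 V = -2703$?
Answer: $- \frac{3812737}{15471544} \approx -0.24644$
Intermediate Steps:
$V = \frac{2703}{8}$ ($V = \left(- \frac{1}{8}\right) \left(-2703\right) = \frac{2703}{8} \approx 337.88$)
$\frac{1295}{\left(-945 + 1187\right) \left(-1514 + 1129\right)} + \frac{V}{-1453} = \frac{1295}{\left(-945 + 1187\right) \left(-1514 + 1129\right)} + \frac{2703}{8 \left(-1453\right)} = \frac{1295}{242 \left(-385\right)} + \frac{2703}{8} \left(- \frac{1}{1453}\right) = \frac{1295}{-93170} - \frac{2703}{11624} = 1295 \left(- \frac{1}{93170}\right) - \frac{2703}{11624} = - \frac{37}{2662} - \frac{2703}{11624} = - \frac{3812737}{15471544}$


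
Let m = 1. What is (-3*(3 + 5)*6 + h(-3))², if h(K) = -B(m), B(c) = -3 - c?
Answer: 19600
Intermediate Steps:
h(K) = 4 (h(K) = -(-3 - 1*1) = -(-3 - 1) = -1*(-4) = 4)
(-3*(3 + 5)*6 + h(-3))² = (-3*(3 + 5)*6 + 4)² = (-3*8*6 + 4)² = (-24*6 + 4)² = (-144 + 4)² = (-140)² = 19600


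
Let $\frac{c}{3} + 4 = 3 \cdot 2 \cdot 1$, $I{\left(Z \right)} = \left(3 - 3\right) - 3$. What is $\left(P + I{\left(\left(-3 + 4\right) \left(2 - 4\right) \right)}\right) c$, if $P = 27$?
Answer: $144$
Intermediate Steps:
$I{\left(Z \right)} = -3$ ($I{\left(Z \right)} = 0 - 3 = -3$)
$c = 6$ ($c = -12 + 3 \cdot 3 \cdot 2 \cdot 1 = -12 + 3 \cdot 6 \cdot 1 = -12 + 3 \cdot 6 = -12 + 18 = 6$)
$\left(P + I{\left(\left(-3 + 4\right) \left(2 - 4\right) \right)}\right) c = \left(27 - 3\right) 6 = 24 \cdot 6 = 144$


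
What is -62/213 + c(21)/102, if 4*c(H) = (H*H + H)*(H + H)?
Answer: 342313/7242 ≈ 47.268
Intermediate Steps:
c(H) = H*(H + H²)/2 (c(H) = ((H*H + H)*(H + H))/4 = ((H² + H)*(2*H))/4 = ((H + H²)*(2*H))/4 = (2*H*(H + H²))/4 = H*(H + H²)/2)
-62/213 + c(21)/102 = -62/213 + ((½)*21²*(1 + 21))/102 = -62*1/213 + ((½)*441*22)*(1/102) = -62/213 + 4851*(1/102) = -62/213 + 1617/34 = 342313/7242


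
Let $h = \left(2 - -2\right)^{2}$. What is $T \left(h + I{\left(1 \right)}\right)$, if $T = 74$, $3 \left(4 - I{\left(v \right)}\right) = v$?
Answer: $\frac{4366}{3} \approx 1455.3$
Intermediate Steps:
$I{\left(v \right)} = 4 - \frac{v}{3}$
$h = 16$ ($h = \left(2 + 2\right)^{2} = 4^{2} = 16$)
$T \left(h + I{\left(1 \right)}\right) = 74 \left(16 + \left(4 - \frac{1}{3}\right)\right) = 74 \left(16 + \frac{11}{3}\right) = 74 \cdot \frac{59}{3} = \frac{4366}{3}$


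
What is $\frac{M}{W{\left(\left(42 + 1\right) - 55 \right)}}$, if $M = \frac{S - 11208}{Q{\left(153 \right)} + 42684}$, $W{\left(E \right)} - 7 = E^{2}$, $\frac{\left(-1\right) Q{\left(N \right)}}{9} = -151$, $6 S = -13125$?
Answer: $- \frac{26791}{13300986} \approx -0.0020142$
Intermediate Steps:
$S = - \frac{4375}{2}$ ($S = \frac{1}{6} \left(-13125\right) = - \frac{4375}{2} \approx -2187.5$)
$Q{\left(N \right)} = 1359$ ($Q{\left(N \right)} = \left(-9\right) \left(-151\right) = 1359$)
$W{\left(E \right)} = 7 + E^{2}$
$M = - \frac{26791}{88086}$ ($M = \frac{- \frac{4375}{2} - 11208}{1359 + 42684} = - \frac{26791}{2 \cdot 44043} = \left(- \frac{26791}{2}\right) \frac{1}{44043} = - \frac{26791}{88086} \approx -0.30415$)
$\frac{M}{W{\left(\left(42 + 1\right) - 55 \right)}} = - \frac{26791}{88086 \left(7 + \left(\left(42 + 1\right) - 55\right)^{2}\right)} = - \frac{26791}{88086 \left(7 + \left(43 - 55\right)^{2}\right)} = - \frac{26791}{88086 \left(7 + \left(-12\right)^{2}\right)} = - \frac{26791}{88086 \left(7 + 144\right)} = - \frac{26791}{88086 \cdot 151} = \left(- \frac{26791}{88086}\right) \frac{1}{151} = - \frac{26791}{13300986}$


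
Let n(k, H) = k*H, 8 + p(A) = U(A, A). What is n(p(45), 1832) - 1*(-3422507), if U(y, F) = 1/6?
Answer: 10224469/3 ≈ 3.4082e+6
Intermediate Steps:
U(y, F) = 1/6
p(A) = -47/6 (p(A) = -8 + 1/6 = -47/6)
n(k, H) = H*k
n(p(45), 1832) - 1*(-3422507) = 1832*(-47/6) - 1*(-3422507) = -43052/3 + 3422507 = 10224469/3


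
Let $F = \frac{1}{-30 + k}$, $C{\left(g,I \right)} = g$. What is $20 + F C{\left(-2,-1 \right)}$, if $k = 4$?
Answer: $\frac{261}{13} \approx 20.077$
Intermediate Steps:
$F = - \frac{1}{26}$ ($F = \frac{1}{-30 + 4} = \frac{1}{-26} = - \frac{1}{26} \approx -0.038462$)
$20 + F C{\left(-2,-1 \right)} = 20 - - \frac{1}{13} = 20 + \frac{1}{13} = \frac{261}{13}$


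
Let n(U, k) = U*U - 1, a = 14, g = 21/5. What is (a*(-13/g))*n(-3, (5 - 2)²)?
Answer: -1040/3 ≈ -346.67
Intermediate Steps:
g = 21/5 (g = 21*(⅕) = 21/5 ≈ 4.2000)
n(U, k) = -1 + U² (n(U, k) = U² - 1 = -1 + U²)
(a*(-13/g))*n(-3, (5 - 2)²) = (14*(-13/21/5))*(-1 + (-3)²) = (14*(-13*5/21))*(-1 + 9) = (14*(-65/21))*8 = -130/3*8 = -1040/3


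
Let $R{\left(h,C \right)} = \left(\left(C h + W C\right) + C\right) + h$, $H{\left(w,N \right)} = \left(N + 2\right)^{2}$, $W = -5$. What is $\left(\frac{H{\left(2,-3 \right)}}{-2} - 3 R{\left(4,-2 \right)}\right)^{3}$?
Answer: $- \frac{15625}{8} \approx -1953.1$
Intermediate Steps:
$H{\left(w,N \right)} = \left(2 + N\right)^{2}$
$R{\left(h,C \right)} = h - 4 C + C h$ ($R{\left(h,C \right)} = \left(\left(C h - 5 C\right) + C\right) + h = \left(\left(- 5 C + C h\right) + C\right) + h = \left(- 4 C + C h\right) + h = h - 4 C + C h$)
$\left(\frac{H{\left(2,-3 \right)}}{-2} - 3 R{\left(4,-2 \right)}\right)^{3} = \left(\frac{\left(2 - 3\right)^{2}}{-2} - 3 \left(4 - -8 - 8\right)\right)^{3} = \left(\left(-1\right)^{2} \left(- \frac{1}{2}\right) - 3 \left(4 + 8 - 8\right)\right)^{3} = \left(1 \left(- \frac{1}{2}\right) - 12\right)^{3} = \left(- \frac{1}{2} - 12\right)^{3} = \left(- \frac{25}{2}\right)^{3} = - \frac{15625}{8}$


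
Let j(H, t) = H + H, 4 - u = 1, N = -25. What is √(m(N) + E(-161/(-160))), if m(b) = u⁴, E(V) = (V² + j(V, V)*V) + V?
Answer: √2177123/160 ≈ 9.2219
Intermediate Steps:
u = 3 (u = 4 - 1*1 = 4 - 1 = 3)
j(H, t) = 2*H
E(V) = V + 3*V² (E(V) = (V² + (2*V)*V) + V = (V² + 2*V²) + V = 3*V² + V = V + 3*V²)
m(b) = 81 (m(b) = 3⁴ = 81)
√(m(N) + E(-161/(-160))) = √(81 + (-161/(-160))*(1 + 3*(-161/(-160)))) = √(81 + (-161*(-1/160))*(1 + 3*(-161*(-1/160)))) = √(81 + 161*(1 + 3*(161/160))/160) = √(81 + 161*(1 + 483/160)/160) = √(81 + (161/160)*(643/160)) = √(81 + 103523/25600) = √(2177123/25600) = √2177123/160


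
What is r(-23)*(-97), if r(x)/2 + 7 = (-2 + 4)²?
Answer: 582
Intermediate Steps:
r(x) = -6 (r(x) = -14 + 2*(-2 + 4)² = -14 + 2*2² = -14 + 2*4 = -14 + 8 = -6)
r(-23)*(-97) = -6*(-97) = 582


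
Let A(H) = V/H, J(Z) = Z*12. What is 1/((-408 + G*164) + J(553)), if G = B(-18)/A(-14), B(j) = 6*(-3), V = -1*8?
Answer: 1/1062 ≈ 0.00094162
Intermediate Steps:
J(Z) = 12*Z
V = -8
B(j) = -18
A(H) = -8/H
G = -63/2 (G = -18/((-8/(-14))) = -18/((-8*(-1/14))) = -18/4/7 = -18*7/4 = -63/2 ≈ -31.500)
1/((-408 + G*164) + J(553)) = 1/((-408 - 63/2*164) + 12*553) = 1/((-408 - 5166) + 6636) = 1/(-5574 + 6636) = 1/1062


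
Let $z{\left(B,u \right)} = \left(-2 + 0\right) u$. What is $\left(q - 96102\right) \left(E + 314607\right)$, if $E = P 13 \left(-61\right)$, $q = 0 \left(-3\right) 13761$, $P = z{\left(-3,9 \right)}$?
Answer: $-31606121862$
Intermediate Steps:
$z{\left(B,u \right)} = - 2 u$
$P = -18$ ($P = \left(-2\right) 9 = -18$)
$q = 0$ ($q = 0 \cdot 13761 = 0$)
$E = 14274$ ($E = \left(-18\right) 13 \left(-61\right) = \left(-234\right) \left(-61\right) = 14274$)
$\left(q - 96102\right) \left(E + 314607\right) = \left(0 - 96102\right) \left(14274 + 314607\right) = \left(-96102\right) 328881 = -31606121862$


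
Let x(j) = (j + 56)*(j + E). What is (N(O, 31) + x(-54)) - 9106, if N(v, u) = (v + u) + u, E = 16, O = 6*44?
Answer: -8856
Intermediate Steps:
O = 264
x(j) = (16 + j)*(56 + j) (x(j) = (j + 56)*(j + 16) = (56 + j)*(16 + j) = (16 + j)*(56 + j))
N(v, u) = v + 2*u (N(v, u) = (u + v) + u = v + 2*u)
(N(O, 31) + x(-54)) - 9106 = ((264 + 2*31) + (896 + (-54)² + 72*(-54))) - 9106 = ((264 + 62) + (896 + 2916 - 3888)) - 9106 = (326 - 76) - 9106 = 250 - 9106 = -8856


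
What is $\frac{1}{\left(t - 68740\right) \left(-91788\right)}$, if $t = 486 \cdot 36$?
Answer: $\frac{1}{4703584272} \approx 2.126 \cdot 10^{-10}$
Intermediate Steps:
$t = 17496$
$\frac{1}{\left(t - 68740\right) \left(-91788\right)} = \frac{1}{\left(17496 - 68740\right) \left(-91788\right)} = \frac{1}{-51244} \left(- \frac{1}{91788}\right) = \left(- \frac{1}{51244}\right) \left(- \frac{1}{91788}\right) = \frac{1}{4703584272}$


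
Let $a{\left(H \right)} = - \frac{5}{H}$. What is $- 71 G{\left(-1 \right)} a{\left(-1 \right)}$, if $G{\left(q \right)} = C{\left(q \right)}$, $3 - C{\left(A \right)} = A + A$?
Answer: $-1775$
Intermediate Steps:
$C{\left(A \right)} = 3 - 2 A$ ($C{\left(A \right)} = 3 - \left(A + A\right) = 3 - 2 A$)
$G{\left(q \right)} = 3 - 2 q$
$- 71 G{\left(-1 \right)} a{\left(-1 \right)} = - 71 \left(3 - -2\right) \left(- \frac{5}{-1}\right) = - 71 \left(3 + 2\right) \left(\left(-5\right) \left(-1\right)\right) = \left(-71\right) 5 \cdot 5 = \left(-355\right) 5 = -1775$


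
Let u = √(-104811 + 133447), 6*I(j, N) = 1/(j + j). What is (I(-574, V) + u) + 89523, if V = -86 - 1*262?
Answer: 616634423/6888 + 2*√7159 ≈ 89692.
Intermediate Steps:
V = -348 (V = -86 - 262 = -348)
I(j, N) = 1/(12*j) (I(j, N) = 1/(6*(j + j)) = 1/(6*((2*j))) = (1/(2*j))/6 = 1/(12*j))
u = 2*√7159 (u = √28636 = 2*√7159 ≈ 169.22)
(I(-574, V) + u) + 89523 = ((1/12)/(-574) + 2*√7159) + 89523 = ((1/12)*(-1/574) + 2*√7159) + 89523 = (-1/6888 + 2*√7159) + 89523 = 616634423/6888 + 2*√7159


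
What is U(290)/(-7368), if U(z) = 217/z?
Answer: -217/2136720 ≈ -0.00010156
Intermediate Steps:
U(290)/(-7368) = (217/290)/(-7368) = (217*(1/290))*(-1/7368) = (217/290)*(-1/7368) = -217/2136720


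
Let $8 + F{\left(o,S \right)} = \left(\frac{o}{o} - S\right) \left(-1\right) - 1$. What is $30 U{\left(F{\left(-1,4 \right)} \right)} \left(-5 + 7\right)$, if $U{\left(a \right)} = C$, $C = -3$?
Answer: $-180$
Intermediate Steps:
$F{\left(o,S \right)} = -10 + S$ ($F{\left(o,S \right)} = -8 + \left(\left(\frac{o}{o} - S\right) \left(-1\right) - 1\right) = -8 + \left(\left(1 - S\right) \left(-1\right) - 1\right) = -8 + \left(\left(-1 + S\right) - 1\right) = -8 + \left(-2 + S\right) = -10 + S$)
$U{\left(a \right)} = -3$
$30 U{\left(F{\left(-1,4 \right)} \right)} \left(-5 + 7\right) = 30 \left(-3\right) \left(-5 + 7\right) = \left(-90\right) 2 = -180$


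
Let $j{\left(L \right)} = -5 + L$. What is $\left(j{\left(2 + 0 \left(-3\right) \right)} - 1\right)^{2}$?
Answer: $16$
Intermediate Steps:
$\left(j{\left(2 + 0 \left(-3\right) \right)} - 1\right)^{2} = \left(\left(-5 + \left(2 + 0 \left(-3\right)\right)\right) - 1\right)^{2} = \left(\left(-5 + \left(2 + 0\right)\right) - 1\right)^{2} = \left(\left(-5 + 2\right) - 1\right)^{2} = \left(-3 - 1\right)^{2} = \left(-4\right)^{2} = 16$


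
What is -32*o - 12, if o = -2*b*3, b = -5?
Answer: -972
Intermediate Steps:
o = 30 (o = -2*(-5)*3 = 10*3 = 30)
-32*o - 12 = -32*30 - 12 = -960 - 12 = -972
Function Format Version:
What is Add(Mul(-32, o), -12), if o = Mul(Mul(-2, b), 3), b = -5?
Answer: -972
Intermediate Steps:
o = 30 (o = Mul(Mul(-2, -5), 3) = Mul(10, 3) = 30)
Add(Mul(-32, o), -12) = Add(Mul(-32, 30), -12) = Add(-960, -12) = -972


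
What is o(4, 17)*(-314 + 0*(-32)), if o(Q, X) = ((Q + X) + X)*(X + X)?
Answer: -405688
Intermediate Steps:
o(Q, X) = 2*X*(Q + 2*X) (o(Q, X) = (Q + 2*X)*(2*X) = 2*X*(Q + 2*X))
o(4, 17)*(-314 + 0*(-32)) = (2*17*(4 + 2*17))*(-314 + 0*(-32)) = (2*17*(4 + 34))*(-314 + 0) = (2*17*38)*(-314) = 1292*(-314) = -405688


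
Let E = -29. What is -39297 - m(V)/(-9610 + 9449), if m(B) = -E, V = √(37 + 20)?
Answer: -6326788/161 ≈ -39297.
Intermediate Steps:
V = √57 ≈ 7.5498
m(B) = 29 (m(B) = -1*(-29) = 29)
-39297 - m(V)/(-9610 + 9449) = -39297 - 29/(-9610 + 9449) = -39297 - 29/(-161) = -39297 - 29*(-1)/161 = -39297 - 1*(-29/161) = -39297 + 29/161 = -6326788/161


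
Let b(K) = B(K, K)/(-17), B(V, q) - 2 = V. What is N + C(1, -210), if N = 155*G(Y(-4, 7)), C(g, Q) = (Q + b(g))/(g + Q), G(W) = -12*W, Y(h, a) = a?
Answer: -46256487/3553 ≈ -13019.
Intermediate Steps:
B(V, q) = 2 + V
b(K) = -2/17 - K/17 (b(K) = (2 + K)/(-17) = (2 + K)*(-1/17) = -2/17 - K/17)
C(g, Q) = (-2/17 + Q - g/17)/(Q + g) (C(g, Q) = (Q + (-2/17 - g/17))/(g + Q) = (-2/17 + Q - g/17)/(Q + g))
N = -13020 (N = 155*(-12*7) = 155*(-84) = -13020)
N + C(1, -210) = -13020 + (-2/17 - 210 - 1/17*1)/(-210 + 1) = -13020 + (-2/17 - 210 - 1/17)/(-209) = -13020 - 1/209*(-3573/17) = -13020 + 3573/3553 = -46256487/3553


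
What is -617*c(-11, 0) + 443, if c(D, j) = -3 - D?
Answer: -4493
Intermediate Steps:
-617*c(-11, 0) + 443 = -617*(-3 - 1*(-11)) + 443 = -617*(-3 + 11) + 443 = -617*8 + 443 = -4936 + 443 = -4493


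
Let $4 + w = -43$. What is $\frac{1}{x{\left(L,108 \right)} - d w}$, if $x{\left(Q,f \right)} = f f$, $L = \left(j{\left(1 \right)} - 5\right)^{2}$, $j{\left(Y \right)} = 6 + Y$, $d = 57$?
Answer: $\frac{1}{14343} \approx 6.972 \cdot 10^{-5}$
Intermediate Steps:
$w = -47$ ($w = -4 - 43 = -47$)
$L = 4$ ($L = \left(\left(6 + 1\right) - 5\right)^{2} = \left(7 - 5\right)^{2} = 2^{2} = 4$)
$x{\left(Q,f \right)} = f^{2}$
$\frac{1}{x{\left(L,108 \right)} - d w} = \frac{1}{108^{2} - 57 \left(-47\right)} = \frac{1}{11664 - -2679} = \frac{1}{11664 + 2679} = \frac{1}{14343}$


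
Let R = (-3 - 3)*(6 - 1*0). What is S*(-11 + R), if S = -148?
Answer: 6956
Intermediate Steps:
R = -36 (R = -6*(6 + 0) = -6*6 = -36)
S*(-11 + R) = -148*(-11 - 36) = -148*(-47) = 6956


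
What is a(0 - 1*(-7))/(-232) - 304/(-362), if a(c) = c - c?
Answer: 152/181 ≈ 0.83978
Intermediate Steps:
a(c) = 0
a(0 - 1*(-7))/(-232) - 304/(-362) = 0/(-232) - 304/(-362) = 0*(-1/232) - 304*(-1/362) = 0 + 152/181 = 152/181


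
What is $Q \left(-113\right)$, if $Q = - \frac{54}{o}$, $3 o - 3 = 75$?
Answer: $\frac{3051}{13} \approx 234.69$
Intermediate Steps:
$o = 26$ ($o = 1 + \frac{1}{3} \cdot 75 = 1 + 25 = 26$)
$Q = - \frac{27}{13}$ ($Q = - \frac{54}{26} = \left(-54\right) \frac{1}{26} = - \frac{27}{13} \approx -2.0769$)
$Q \left(-113\right) = \left(- \frac{27}{13}\right) \left(-113\right) = \frac{3051}{13}$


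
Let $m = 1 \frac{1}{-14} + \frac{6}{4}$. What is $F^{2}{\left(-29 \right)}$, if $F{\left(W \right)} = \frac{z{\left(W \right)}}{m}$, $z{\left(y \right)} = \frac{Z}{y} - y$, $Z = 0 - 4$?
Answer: $\frac{1399489}{3364} \approx 416.02$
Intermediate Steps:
$Z = -4$ ($Z = 0 - 4 = -4$)
$z{\left(y \right)} = - y - \frac{4}{y}$ ($z{\left(y \right)} = - \frac{4}{y} - y = - y - \frac{4}{y}$)
$m = \frac{10}{7}$ ($m = 1 \left(- \frac{1}{14}\right) + 6 \cdot \frac{1}{4} = - \frac{1}{14} + \frac{3}{2} = \frac{10}{7} \approx 1.4286$)
$F{\left(W \right)} = - \frac{14}{5 W} - \frac{7 W}{10}$ ($F{\left(W \right)} = \frac{- W - \frac{4}{W}}{\frac{10}{7}} = \left(- W - \frac{4}{W}\right) \frac{7}{10} = - \frac{14}{5 W} - \frac{7 W}{10}$)
$F^{2}{\left(-29 \right)} = \left(\frac{7 \left(-4 - \left(-29\right)^{2}\right)}{10 \left(-29\right)}\right)^{2} = \left(\frac{7}{10} \left(- \frac{1}{29}\right) \left(-4 - 841\right)\right)^{2} = \left(\frac{7}{10} \left(- \frac{1}{29}\right) \left(-845\right)\right)^{2} = \left(\frac{1183}{58}\right)^{2} = \frac{1399489}{3364}$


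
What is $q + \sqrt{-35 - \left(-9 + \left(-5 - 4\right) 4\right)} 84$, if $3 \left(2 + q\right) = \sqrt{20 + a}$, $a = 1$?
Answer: $-2 + 84 \sqrt{10} + \frac{\sqrt{21}}{3} \approx 265.16$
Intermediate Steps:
$q = -2 + \frac{\sqrt{21}}{3}$ ($q = -2 + \frac{\sqrt{20 + 1}}{3} = -2 + \frac{\sqrt{21}}{3} \approx -0.47247$)
$q + \sqrt{-35 - \left(-9 + \left(-5 - 4\right) 4\right)} 84 = \left(-2 + \frac{\sqrt{21}}{3}\right) + \sqrt{-35 - \left(-9 + \left(-5 - 4\right) 4\right)} 84 = \left(-2 + \frac{\sqrt{21}}{3}\right) + \sqrt{-35 - \left(-9 - 36\right)} 84 = \left(-2 + \frac{\sqrt{21}}{3}\right) + \sqrt{-35 + \left(9 - -36\right)} 84 = \left(-2 + \frac{\sqrt{21}}{3}\right) + \sqrt{-35 + \left(9 + 36\right)} 84 = \left(-2 + \frac{\sqrt{21}}{3}\right) + \sqrt{-35 + 45} \cdot 84 = \left(-2 + \frac{\sqrt{21}}{3}\right) + \sqrt{10} \cdot 84 = \left(-2 + \frac{\sqrt{21}}{3}\right) + 84 \sqrt{10} = -2 + 84 \sqrt{10} + \frac{\sqrt{21}}{3}$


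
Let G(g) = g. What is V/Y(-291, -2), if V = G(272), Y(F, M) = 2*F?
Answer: -136/291 ≈ -0.46735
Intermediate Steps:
V = 272
V/Y(-291, -2) = 272/((2*(-291))) = 272/(-582) = 272*(-1/582) = -136/291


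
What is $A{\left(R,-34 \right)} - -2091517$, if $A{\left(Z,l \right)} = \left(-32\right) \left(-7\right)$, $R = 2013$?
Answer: $2091741$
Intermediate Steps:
$A{\left(Z,l \right)} = 224$
$A{\left(R,-34 \right)} - -2091517 = 224 - -2091517 = 224 + 2091517 = 2091741$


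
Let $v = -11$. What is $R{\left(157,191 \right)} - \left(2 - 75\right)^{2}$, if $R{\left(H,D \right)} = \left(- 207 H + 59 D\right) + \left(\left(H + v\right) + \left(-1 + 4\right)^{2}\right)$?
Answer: $-26404$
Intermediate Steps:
$R{\left(H,D \right)} = -2 - 206 H + 59 D$ ($R{\left(H,D \right)} = \left(- 207 H + 59 D\right) + \left(\left(H - 11\right) + \left(-1 + 4\right)^{2}\right) = \left(- 207 H + 59 D\right) + \left(\left(-11 + H\right) + 3^{2}\right) = \left(- 207 H + 59 D\right) + \left(\left(-11 + H\right) + 9\right) = \left(- 207 H + 59 D\right) + \left(-2 + H\right) = -2 - 206 H + 59 D$)
$R{\left(157,191 \right)} - \left(2 - 75\right)^{2} = \left(-2 - 32342 + 59 \cdot 191\right) - \left(2 - 75\right)^{2} = \left(-2 - 32342 + 11269\right) - \left(-73\right)^{2} = -21075 - 5329 = -26404$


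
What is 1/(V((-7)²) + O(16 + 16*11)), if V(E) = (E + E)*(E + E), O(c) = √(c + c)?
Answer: 2401/23059108 - √6/11529554 ≈ 0.00010391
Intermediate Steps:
O(c) = √2*√c (O(c) = √(2*c) = √2*√c)
V(E) = 4*E² (V(E) = (2*E)*(2*E) = 4*E²)
1/(V((-7)²) + O(16 + 16*11)) = 1/(4*((-7)²)² + √2*√(16 + 16*11)) = 1/(4*49² + √2*√(16 + 176)) = 1/(4*2401 + √2*√192) = 1/(9604 + √2*(8*√3)) = 1/(9604 + 8*√6)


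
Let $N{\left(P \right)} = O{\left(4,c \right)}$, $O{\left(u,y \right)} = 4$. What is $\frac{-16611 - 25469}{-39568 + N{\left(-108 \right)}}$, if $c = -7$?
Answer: $\frac{10520}{9891} \approx 1.0636$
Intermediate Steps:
$N{\left(P \right)} = 4$
$\frac{-16611 - 25469}{-39568 + N{\left(-108 \right)}} = \frac{-16611 - 25469}{-39568 + 4} = - \frac{42080}{-39564} = \left(-42080\right) \left(- \frac{1}{39564}\right) = \frac{10520}{9891}$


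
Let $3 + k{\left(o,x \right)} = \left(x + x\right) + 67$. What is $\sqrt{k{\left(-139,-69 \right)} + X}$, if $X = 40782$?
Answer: $2 \sqrt{10177} \approx 201.76$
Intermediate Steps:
$k{\left(o,x \right)} = 64 + 2 x$ ($k{\left(o,x \right)} = -3 + \left(\left(x + x\right) + 67\right) = -3 + \left(2 x + 67\right) = -3 + \left(67 + 2 x\right) = 64 + 2 x$)
$\sqrt{k{\left(-139,-69 \right)} + X} = \sqrt{\left(64 + 2 \left(-69\right)\right) + 40782} = \sqrt{\left(64 - 138\right) + 40782} = \sqrt{-74 + 40782} = \sqrt{40708} = 2 \sqrt{10177}$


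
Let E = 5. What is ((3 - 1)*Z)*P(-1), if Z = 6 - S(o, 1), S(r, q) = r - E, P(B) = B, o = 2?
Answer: -18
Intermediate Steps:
S(r, q) = -5 + r (S(r, q) = r - 1*5 = r - 5 = -5 + r)
Z = 9 (Z = 6 - (-5 + 2) = 6 - 1*(-3) = 6 + 3 = 9)
((3 - 1)*Z)*P(-1) = ((3 - 1)*9)*(-1) = (2*9)*(-1) = 18*(-1) = -18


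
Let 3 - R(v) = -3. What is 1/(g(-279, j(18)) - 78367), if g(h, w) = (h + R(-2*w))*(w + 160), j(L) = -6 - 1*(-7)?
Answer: -1/122320 ≈ -8.1753e-6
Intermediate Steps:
R(v) = 6 (R(v) = 3 - 1*(-3) = 3 + 3 = 6)
j(L) = 1 (j(L) = -6 + 7 = 1)
g(h, w) = (6 + h)*(160 + w) (g(h, w) = (h + 6)*(w + 160) = (6 + h)*(160 + w))
1/(g(-279, j(18)) - 78367) = 1/((960 + 6*1 + 160*(-279) - 279*1) - 78367) = 1/((960 + 6 - 44640 - 279) - 78367) = 1/(-43953 - 78367) = 1/(-122320) = -1/122320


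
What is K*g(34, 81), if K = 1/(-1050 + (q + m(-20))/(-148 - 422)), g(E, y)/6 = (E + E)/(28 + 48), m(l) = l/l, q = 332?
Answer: -340/66537 ≈ -0.0051099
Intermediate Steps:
m(l) = 1
g(E, y) = 3*E/19 (g(E, y) = 6*((E + E)/(28 + 48)) = 6*((2*E)/76) = 6*((2*E)*(1/76)) = 6*(E/38) = 3*E/19)
K = -190/199611 (K = 1/(-1050 + (332 + 1)/(-148 - 422)) = 1/(-1050 + 333/(-570)) = 1/(-1050 + 333*(-1/570)) = 1/(-1050 - 111/190) = 1/(-199611/190) = -190/199611 ≈ -0.00095185)
K*g(34, 81) = -10*34/66537 = -190/199611*102/19 = -340/66537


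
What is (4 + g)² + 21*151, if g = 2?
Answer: 3207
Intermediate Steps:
(4 + g)² + 21*151 = (4 + 2)² + 21*151 = 6² + 3171 = 36 + 3171 = 3207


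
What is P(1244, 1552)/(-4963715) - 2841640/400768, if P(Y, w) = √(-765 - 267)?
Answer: -355205/50096 - 2*I*√258/4963715 ≈ -7.0905 - 6.4719e-6*I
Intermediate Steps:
P(Y, w) = 2*I*√258 (P(Y, w) = √(-1032) = 2*I*√258)
P(1244, 1552)/(-4963715) - 2841640/400768 = (2*I*√258)/(-4963715) - 2841640/400768 = (2*I*√258)*(-1/4963715) - 2841640*1/400768 = -2*I*√258/4963715 - 355205/50096 = -355205/50096 - 2*I*√258/4963715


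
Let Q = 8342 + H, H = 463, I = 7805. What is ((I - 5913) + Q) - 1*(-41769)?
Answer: 52466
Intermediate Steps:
Q = 8805 (Q = 8342 + 463 = 8805)
((I - 5913) + Q) - 1*(-41769) = ((7805 - 5913) + 8805) - 1*(-41769) = (1892 + 8805) + 41769 = 10697 + 41769 = 52466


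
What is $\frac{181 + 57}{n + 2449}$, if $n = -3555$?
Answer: $- \frac{17}{79} \approx -0.21519$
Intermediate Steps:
$\frac{181 + 57}{n + 2449} = \frac{181 + 57}{-3555 + 2449} = \frac{238}{-1106} = 238 \left(- \frac{1}{1106}\right) = - \frac{17}{79}$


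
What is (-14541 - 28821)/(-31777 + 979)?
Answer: 2409/1711 ≈ 1.4079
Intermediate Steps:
(-14541 - 28821)/(-31777 + 979) = -43362/(-30798) = -43362*(-1/30798) = 2409/1711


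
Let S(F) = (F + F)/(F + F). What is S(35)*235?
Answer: 235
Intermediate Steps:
S(F) = 1 (S(F) = (2*F)/((2*F)) = (2*F)*(1/(2*F)) = 1)
S(35)*235 = 1*235 = 235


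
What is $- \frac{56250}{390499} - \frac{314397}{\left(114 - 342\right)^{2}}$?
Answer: $- \frac{13966201567}{2255522224} \approx -6.192$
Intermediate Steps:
$- \frac{56250}{390499} - \frac{314397}{\left(114 - 342\right)^{2}} = \left(-56250\right) \frac{1}{390499} - \frac{314397}{\left(-228\right)^{2}} = - \frac{56250}{390499} - \frac{314397}{51984} = - \frac{56250}{390499} - \frac{34933}{5776} = - \frac{13966201567}{2255522224}$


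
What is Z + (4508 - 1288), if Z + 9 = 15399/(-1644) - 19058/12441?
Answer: 1678248347/524436 ≈ 3200.1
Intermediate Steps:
Z = -10435573/524436 (Z = -9 + (15399/(-1644) - 19058/12441) = -9 + (15399*(-1/1644) - 19058*1/12441) = -9 + (-5133/548 - 1466/957) = -9 - 5715649/524436 = -10435573/524436 ≈ -19.899)
Z + (4508 - 1288) = -10435573/524436 + (4508 - 1288) = -10435573/524436 + 3220 = 1678248347/524436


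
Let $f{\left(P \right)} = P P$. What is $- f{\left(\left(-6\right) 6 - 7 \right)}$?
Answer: $-1849$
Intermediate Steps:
$f{\left(P \right)} = P^{2}$
$- f{\left(\left(-6\right) 6 - 7 \right)} = - \left(\left(-6\right) 6 - 7\right)^{2} = - \left(-36 - 7\right)^{2} = - \left(-43\right)^{2} = \left(-1\right) 1849 = -1849$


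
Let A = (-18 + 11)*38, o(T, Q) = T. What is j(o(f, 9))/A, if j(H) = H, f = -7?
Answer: 1/38 ≈ 0.026316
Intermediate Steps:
A = -266 (A = -7*38 = -266)
j(o(f, 9))/A = -7/(-266) = -7*(-1/266) = 1/38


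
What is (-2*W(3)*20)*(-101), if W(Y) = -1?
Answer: -4040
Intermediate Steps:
(-2*W(3)*20)*(-101) = (-2*(-1)*20)*(-101) = (2*20)*(-101) = 40*(-101) = -4040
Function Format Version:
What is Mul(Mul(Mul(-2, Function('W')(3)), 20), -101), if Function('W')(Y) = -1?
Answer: -4040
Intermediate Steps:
Mul(Mul(Mul(-2, Function('W')(3)), 20), -101) = Mul(Mul(Mul(-2, -1), 20), -101) = Mul(Mul(2, 20), -101) = Mul(40, -101) = -4040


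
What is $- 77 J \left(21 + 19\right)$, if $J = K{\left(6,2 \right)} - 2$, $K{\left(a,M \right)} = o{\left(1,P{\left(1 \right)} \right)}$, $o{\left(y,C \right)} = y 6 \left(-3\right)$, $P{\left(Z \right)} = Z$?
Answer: $61600$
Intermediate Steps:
$o{\left(y,C \right)} = - 18 y$ ($o{\left(y,C \right)} = 6 y \left(-3\right) = - 18 y$)
$K{\left(a,M \right)} = -18$ ($K{\left(a,M \right)} = \left(-18\right) 1 = -18$)
$J = -20$ ($J = -18 - 2 = -20$)
$- 77 J \left(21 + 19\right) = \left(-77\right) \left(-20\right) \left(21 + 19\right) = 1540 \cdot 40 = 61600$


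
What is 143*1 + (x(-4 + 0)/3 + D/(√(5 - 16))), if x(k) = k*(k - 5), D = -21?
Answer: 155 + 21*I*√11/11 ≈ 155.0 + 6.3317*I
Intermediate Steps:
x(k) = k*(-5 + k)
143*1 + (x(-4 + 0)/3 + D/(√(5 - 16))) = 143*1 + (((-4 + 0)*(-5 + (-4 + 0)))/3 - 21/√(5 - 16)) = 143 + (-4*(-5 - 4)*(⅓) - 21*(-I*√11/11)) = 143 + (-4*(-9)*(⅓) - 21*(-I*√11/11)) = 143 + (36*(⅓) - (-21)*I*√11/11) = 143 + (12 + 21*I*√11/11) = 155 + 21*I*√11/11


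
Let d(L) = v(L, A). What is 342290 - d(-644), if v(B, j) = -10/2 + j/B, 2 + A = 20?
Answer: 110218999/322 ≈ 3.4230e+5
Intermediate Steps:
A = 18 (A = -2 + 20 = 18)
v(B, j) = -5 + j/B (v(B, j) = -10*½ + j/B = -5 + j/B)
d(L) = -5 + 18/L
342290 - d(-644) = 342290 - (-5 + 18/(-644)) = 342290 - (-5 + 18*(-1/644)) = 342290 - (-5 - 9/322) = 342290 - 1*(-1619/322) = 342290 + 1619/322 = 110218999/322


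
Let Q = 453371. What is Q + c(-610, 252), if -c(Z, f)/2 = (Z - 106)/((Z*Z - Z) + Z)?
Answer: 42174837633/93025 ≈ 4.5337e+5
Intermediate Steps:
c(Z, f) = -2*(-106 + Z)/Z² (c(Z, f) = -2*(Z - 106)/((Z*Z - Z) + Z) = -2*(-106 + Z)/((Z² - Z) + Z) = -2*(-106 + Z)/(Z²) = -2*(-106 + Z)/Z²)
Q + c(-610, 252) = 453371 + 2*(106 - 1*(-610))/(-610)² = 453371 + 2*(1/372100)*(106 + 610) = 453371 + 2*(1/372100)*716 = 453371 + 358/93025 = 42174837633/93025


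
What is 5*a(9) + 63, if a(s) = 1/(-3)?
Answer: 184/3 ≈ 61.333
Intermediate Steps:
a(s) = -⅓
5*a(9) + 63 = 5*(-⅓) + 63 = -5/3 + 63 = 184/3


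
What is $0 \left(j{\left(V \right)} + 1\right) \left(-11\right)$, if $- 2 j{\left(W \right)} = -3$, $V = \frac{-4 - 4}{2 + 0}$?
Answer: $0$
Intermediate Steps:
$V = -4$ ($V = - \frac{8}{2} = \left(-8\right) \frac{1}{2} = -4$)
$j{\left(W \right)} = \frac{3}{2}$ ($j{\left(W \right)} = \left(- \frac{1}{2}\right) \left(-3\right) = \frac{3}{2}$)
$0 \left(j{\left(V \right)} + 1\right) \left(-11\right) = 0 \left(\frac{3}{2} + 1\right) \left(-11\right) = 0 \cdot \frac{5}{2} \left(-11\right) = 0 \left(-11\right) = 0$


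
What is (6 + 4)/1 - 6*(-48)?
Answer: 298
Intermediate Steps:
(6 + 4)/1 - 6*(-48) = 10*1 + 288 = 10 + 288 = 298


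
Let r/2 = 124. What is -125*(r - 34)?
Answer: -26750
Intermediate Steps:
r = 248 (r = 2*124 = 248)
-125*(r - 34) = -125*(248 - 34) = -125*214 = -26750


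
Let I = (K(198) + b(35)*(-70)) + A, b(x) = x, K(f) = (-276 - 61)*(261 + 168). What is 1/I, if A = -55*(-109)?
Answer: -1/141028 ≈ -7.0908e-6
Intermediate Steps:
K(f) = -144573 (K(f) = -337*429 = -144573)
A = 5995
I = -141028 (I = (-144573 + 35*(-70)) + 5995 = (-144573 - 2450) + 5995 = -147023 + 5995 = -141028)
1/I = 1/(-141028) = -1/141028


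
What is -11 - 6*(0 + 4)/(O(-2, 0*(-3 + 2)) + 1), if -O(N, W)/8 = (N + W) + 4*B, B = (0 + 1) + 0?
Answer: -47/5 ≈ -9.4000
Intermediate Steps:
B = 1 (B = 1 + 0 = 1)
O(N, W) = -32 - 8*N - 8*W (O(N, W) = -8*((N + W) + 4*1) = -8*((N + W) + 4) = -8*(4 + N + W) = -32 - 8*N - 8*W)
-11 - 6*(0 + 4)/(O(-2, 0*(-3 + 2)) + 1) = -11 - 6*(0 + 4)/((-32 - 8*(-2) - 0*(-3 + 2)) + 1) = -11 - 24/((-32 + 16 - 0*(-1)) + 1) = -11 - 24/((-32 + 16 - 8*0) + 1) = -11 - 24/((-32 + 16 + 0) + 1) = -11 - 24/(-16 + 1) = -11 - 24/(-15) = -11 - 24*(-1)/15 = -11 - 6*(-4/15) = -11 + 8/5 = -47/5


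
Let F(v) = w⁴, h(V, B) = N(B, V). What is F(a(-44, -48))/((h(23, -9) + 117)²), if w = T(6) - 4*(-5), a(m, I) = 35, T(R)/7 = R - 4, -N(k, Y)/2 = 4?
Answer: 1336336/11881 ≈ 112.48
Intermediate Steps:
N(k, Y) = -8 (N(k, Y) = -2*4 = -8)
T(R) = -28 + 7*R (T(R) = 7*(R - 4) = 7*(-4 + R) = -28 + 7*R)
h(V, B) = -8
w = 34 (w = (-28 + 7*6) - 4*(-5) = (-28 + 42) + 20 = 14 + 20 = 34)
F(v) = 1336336 (F(v) = 34⁴ = 1336336)
F(a(-44, -48))/((h(23, -9) + 117)²) = 1336336/((-8 + 117)²) = 1336336/(109²) = 1336336/11881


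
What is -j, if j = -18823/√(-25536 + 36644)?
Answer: 18823*√2777/5554 ≈ 178.60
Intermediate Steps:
j = -18823*√2777/5554 ≈ -178.60
-j = -(-18823)*√2777/5554 = 18823*√2777/5554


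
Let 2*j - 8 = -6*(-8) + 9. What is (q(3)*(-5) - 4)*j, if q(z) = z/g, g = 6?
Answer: -845/4 ≈ -211.25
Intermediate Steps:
q(z) = z/6
j = 65/2 (j = 4 + (-6*(-8) + 9)/2 = 4 + (48 + 9)/2 = 4 + (½)*57 = 4 + 57/2 = 65/2 ≈ 32.500)
(q(3)*(-5) - 4)*j = (((⅙)*3)*(-5) - 4)*(65/2) = ((½)*(-5) - 4)*(65/2) = (-5/2 - 4)*(65/2) = -13/2*65/2 = -845/4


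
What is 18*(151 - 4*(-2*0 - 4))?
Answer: 3006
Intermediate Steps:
18*(151 - 4*(-2*0 - 4)) = 18*(151 - 4*(0 - 4)) = 18*(151 - 4*(-4)) = 18*(151 + 16) = 18*167 = 3006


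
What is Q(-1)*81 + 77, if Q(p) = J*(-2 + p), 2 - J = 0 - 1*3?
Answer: -1138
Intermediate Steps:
J = 5 (J = 2 - (0 - 1*3) = 2 - (0 - 3) = 2 - 1*(-3) = 2 + 3 = 5)
Q(p) = -10 + 5*p (Q(p) = 5*(-2 + p) = -10 + 5*p)
Q(-1)*81 + 77 = (-10 + 5*(-1))*81 + 77 = (-10 - 5)*81 + 77 = -15*81 + 77 = -1215 + 77 = -1138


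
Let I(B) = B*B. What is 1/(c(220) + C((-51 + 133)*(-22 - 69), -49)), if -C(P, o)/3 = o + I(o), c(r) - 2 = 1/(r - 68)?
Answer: -152/1072207 ≈ -0.00014176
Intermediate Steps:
I(B) = B²
c(r) = 2 + 1/(-68 + r) (c(r) = 2 + 1/(r - 68) = 2 + 1/(-68 + r))
C(P, o) = -3*o - 3*o² (C(P, o) = -3*(o + o²) = -3*o - 3*o²)
1/(c(220) + C((-51 + 133)*(-22 - 69), -49)) = 1/((-135 + 2*220)/(-68 + 220) + 3*(-49)*(-1 - 1*(-49))) = 1/((-135 + 440)/152 + 3*(-49)*(-1 + 49)) = 1/((1/152)*305 + 3*(-49)*48) = 1/(305/152 - 7056) = 1/(-1072207/152) = -152/1072207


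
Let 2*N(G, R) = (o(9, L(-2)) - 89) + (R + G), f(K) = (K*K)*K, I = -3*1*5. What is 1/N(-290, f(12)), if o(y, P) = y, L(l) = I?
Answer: 1/679 ≈ 0.0014728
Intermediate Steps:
I = -15 (I = -3*5 = -15)
L(l) = -15
f(K) = K³ (f(K) = K²*K = K³)
N(G, R) = -40 + G/2 + R/2 (N(G, R) = ((9 - 89) + (R + G))/2 = (-80 + (G + R))/2 = (-80 + G + R)/2 = -40 + G/2 + R/2)
1/N(-290, f(12)) = 1/(-40 + (½)*(-290) + (½)*12³) = 1/(-40 - 145 + (½)*1728) = 1/(-40 - 145 + 864) = 1/679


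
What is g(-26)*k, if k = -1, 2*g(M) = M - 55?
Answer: 81/2 ≈ 40.500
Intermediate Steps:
g(M) = -55/2 + M/2 (g(M) = (M - 55)/2 = (-55 + M)/2 = -55/2 + M/2)
g(-26)*k = (-55/2 + (½)*(-26))*(-1) = (-55/2 - 13)*(-1) = -81/2*(-1) = 81/2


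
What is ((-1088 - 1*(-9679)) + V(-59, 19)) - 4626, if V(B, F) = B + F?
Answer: 3925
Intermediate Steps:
((-1088 - 1*(-9679)) + V(-59, 19)) - 4626 = ((-1088 - 1*(-9679)) + (-59 + 19)) - 4626 = ((-1088 + 9679) - 40) - 4626 = (8591 - 40) - 4626 = 8551 - 4626 = 3925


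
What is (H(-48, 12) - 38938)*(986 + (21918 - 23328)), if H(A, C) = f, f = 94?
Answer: 16469856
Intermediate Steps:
H(A, C) = 94
(H(-48, 12) - 38938)*(986 + (21918 - 23328)) = (94 - 38938)*(986 + (21918 - 23328)) = -38844*(986 - 1410) = -38844*(-424) = 16469856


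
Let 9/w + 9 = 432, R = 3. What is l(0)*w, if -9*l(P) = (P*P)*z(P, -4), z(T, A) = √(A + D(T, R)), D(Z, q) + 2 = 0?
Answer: 0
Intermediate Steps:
D(Z, q) = -2 (D(Z, q) = -2 + 0 = -2)
z(T, A) = √(-2 + A) (z(T, A) = √(A - 2) = √(-2 + A))
l(P) = -I*√6*P²/9 (l(P) = -P*P*√(-2 - 4)/9 = -P²*√(-6)/9 = -P²*I*√6/9 = -I*√6*P²/9)
w = 1/47 (w = 9/(-9 + 432) = 9/423 = 9*(1/423) = 1/47 ≈ 0.021277)
l(0)*w = -⅑*I*√6*0²*(1/47) = -⅑*I*√6*0*(1/47) = 0*(1/47) = 0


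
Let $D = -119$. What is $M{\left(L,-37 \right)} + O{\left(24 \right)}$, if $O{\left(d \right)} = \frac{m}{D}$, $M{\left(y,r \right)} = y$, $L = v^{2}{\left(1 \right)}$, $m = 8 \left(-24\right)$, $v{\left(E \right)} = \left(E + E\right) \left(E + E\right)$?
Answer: $\frac{2096}{119} \approx 17.613$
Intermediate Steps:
$v{\left(E \right)} = 4 E^{2}$ ($v{\left(E \right)} = 2 E 2 E = 4 E^{2}$)
$m = -192$
$L = 16$ ($L = \left(4 \cdot 1^{2}\right)^{2} = \left(4 \cdot 1\right)^{2} = 4^{2} = 16$)
$O{\left(d \right)} = \frac{192}{119}$ ($O{\left(d \right)} = - \frac{192}{-119} = \left(-192\right) \left(- \frac{1}{119}\right) = \frac{192}{119}$)
$M{\left(L,-37 \right)} + O{\left(24 \right)} = 16 + \frac{192}{119} = \frac{2096}{119}$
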